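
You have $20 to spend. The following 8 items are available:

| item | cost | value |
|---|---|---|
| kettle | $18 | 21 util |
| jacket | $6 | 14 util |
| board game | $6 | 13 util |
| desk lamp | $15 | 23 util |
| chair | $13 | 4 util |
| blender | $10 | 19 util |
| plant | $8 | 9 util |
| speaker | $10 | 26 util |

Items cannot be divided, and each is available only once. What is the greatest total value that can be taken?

Check high-value combinations within $20:
- blender+speaker: cost 10+10=20, value 19+26=45
- jacket+speaker: cost 6+10=16, value 14+26=40
- board game+speaker: cost 6+10=16, value 13+26=39
- jacket+board game+plant: cost 6+6+8=20, value 14+13+9=36
Best: 45 util.

45 util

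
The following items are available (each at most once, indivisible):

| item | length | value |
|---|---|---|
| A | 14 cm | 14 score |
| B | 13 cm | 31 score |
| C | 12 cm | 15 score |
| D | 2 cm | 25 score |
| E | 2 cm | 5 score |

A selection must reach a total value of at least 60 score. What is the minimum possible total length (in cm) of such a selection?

17

Subsets with value ≥ 60, sorted by total length:
- B+D+E: length 17, value 61
- B+C+D: length 27, value 71
Minimum length: 17 cm.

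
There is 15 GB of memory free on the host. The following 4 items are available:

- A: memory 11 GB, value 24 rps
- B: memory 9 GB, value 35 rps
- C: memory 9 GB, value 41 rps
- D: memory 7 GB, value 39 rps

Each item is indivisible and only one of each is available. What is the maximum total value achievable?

Check high-value combinations within 15 GB:
- C: memory 9, value 41
- D: memory 7, value 39
- B: memory 9, value 35
- A: memory 11, value 24
Best: 41 rps.

41 rps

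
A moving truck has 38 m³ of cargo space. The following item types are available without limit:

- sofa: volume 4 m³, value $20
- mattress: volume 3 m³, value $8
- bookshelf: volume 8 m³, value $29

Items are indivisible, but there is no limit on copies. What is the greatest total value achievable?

$180

Best value-per-unit is sofa at 20/4, and filling with it alone uses volume 9×4=36. No mix of the others beats 9×20 = 180.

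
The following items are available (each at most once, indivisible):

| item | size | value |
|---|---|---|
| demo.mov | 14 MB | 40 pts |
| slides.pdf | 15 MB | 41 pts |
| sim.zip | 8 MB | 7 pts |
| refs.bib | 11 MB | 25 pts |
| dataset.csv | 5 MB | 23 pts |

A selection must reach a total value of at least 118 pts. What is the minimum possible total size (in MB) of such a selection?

45

Subsets with value ≥ 118, sorted by total size:
- demo.mov+slides.pdf+refs.bib+dataset.csv: size 45, value 129
- demo.mov+slides.pdf+sim.zip+refs.bib+dataset.csv: size 53, value 136
Minimum size: 45 MB.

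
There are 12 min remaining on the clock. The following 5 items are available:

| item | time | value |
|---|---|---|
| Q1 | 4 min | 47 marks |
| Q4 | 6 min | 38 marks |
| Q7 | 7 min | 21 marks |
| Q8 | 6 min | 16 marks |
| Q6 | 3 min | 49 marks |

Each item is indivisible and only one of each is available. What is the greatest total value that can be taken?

96 marks

This is a 0/1 knapsack; check combinations near the capacity.
- Q1+Q6: time 4+3=7, value 47+49=96
- Q4+Q6: time 6+3=9, value 38+49=87
- Q1+Q4: time 4+6=10, value 47+38=85
- Q7+Q6: time 7+3=10, value 21+49=70
Best: 96 marks.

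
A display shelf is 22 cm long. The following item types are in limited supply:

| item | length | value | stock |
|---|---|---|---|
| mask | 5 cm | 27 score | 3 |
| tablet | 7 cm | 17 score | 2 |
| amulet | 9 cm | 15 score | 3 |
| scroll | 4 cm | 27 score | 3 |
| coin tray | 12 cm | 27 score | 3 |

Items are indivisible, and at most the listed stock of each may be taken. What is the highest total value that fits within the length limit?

Best selections within length 22 and stock limits:
- 2×mask + 3×scroll: length 22, value 135
- 1×mask + 3×scroll: length 17, value 108
- 2×mask + 2×scroll: length 18, value 108
- 3×mask + 1×scroll: length 19, value 108
Best: 135 score.

135 score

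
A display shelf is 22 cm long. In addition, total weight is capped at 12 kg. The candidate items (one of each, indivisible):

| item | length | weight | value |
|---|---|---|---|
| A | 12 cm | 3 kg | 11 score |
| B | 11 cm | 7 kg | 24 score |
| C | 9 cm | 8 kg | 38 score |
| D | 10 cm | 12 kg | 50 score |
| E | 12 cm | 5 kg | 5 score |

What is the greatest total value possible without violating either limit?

50 score

Feasible sets respecting both limits:
- D: length 10, weight 12, value 50
- A+C: length 21, weight 11, value 49
- C: length 9, weight 8, value 38
- B: length 11, weight 7, value 24
Best: 50 score.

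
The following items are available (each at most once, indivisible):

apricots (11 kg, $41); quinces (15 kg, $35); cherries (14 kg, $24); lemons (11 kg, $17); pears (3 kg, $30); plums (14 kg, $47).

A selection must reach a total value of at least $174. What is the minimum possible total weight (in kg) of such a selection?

57

Subsets with value ≥ 174, sorted by total weight:
- apricots+quinces+cherries+pears+plums: weight 57, value 177
- apricots+quinces+cherries+lemons+pears+plums: weight 68, value 194
Minimum weight: 57 kg.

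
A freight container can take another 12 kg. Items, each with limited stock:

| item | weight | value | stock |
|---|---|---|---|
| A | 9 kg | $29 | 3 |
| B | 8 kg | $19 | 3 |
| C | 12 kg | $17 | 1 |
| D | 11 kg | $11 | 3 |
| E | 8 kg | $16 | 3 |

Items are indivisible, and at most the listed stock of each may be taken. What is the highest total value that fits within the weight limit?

$29

Top feasible selections:
- 1×A: weight 9, value 29
- 1×B: weight 8, value 19
Best: $29.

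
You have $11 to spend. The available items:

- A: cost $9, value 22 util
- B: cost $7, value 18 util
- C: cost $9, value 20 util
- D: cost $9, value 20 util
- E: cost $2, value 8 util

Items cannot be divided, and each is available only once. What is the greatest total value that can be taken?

This is a 0/1 knapsack; check combinations near the capacity.
- A+E: cost 9+2=11, value 22+8=30
- C+E: cost 9+2=11, value 20+8=28
- D+E: cost 9+2=11, value 20+8=28
- B+E: cost 7+2=9, value 18+8=26
Best: 30 util.

30 util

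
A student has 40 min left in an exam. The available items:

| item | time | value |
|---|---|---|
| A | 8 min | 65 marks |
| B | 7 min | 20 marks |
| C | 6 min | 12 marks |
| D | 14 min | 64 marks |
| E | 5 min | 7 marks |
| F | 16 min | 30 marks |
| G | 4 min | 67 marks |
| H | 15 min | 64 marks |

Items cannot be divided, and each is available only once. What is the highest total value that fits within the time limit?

228 marks

This is a 0/1 knapsack; check combinations near the capacity.
- A+B+C+D+G: time 8+7+6+14+4=39, value 65+20+12+64+67=228
- A+B+C+G+H: time 8+7+6+4+15=40, value 65+20+12+67+64=228
- A+B+D+E+G: time 8+7+14+5+4=38, value 65+20+64+7+67=223
- A+B+E+G+H: time 8+7+5+4+15=39, value 65+20+7+67+64=223
Best: 228 marks.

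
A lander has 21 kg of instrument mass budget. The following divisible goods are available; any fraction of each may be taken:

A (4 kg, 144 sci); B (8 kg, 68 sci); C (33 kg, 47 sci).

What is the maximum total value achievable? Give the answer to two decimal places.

Take in order of value per unit:
- A (144/4 per unit): all 4 → value 144, running total 144.00
- B (68/8 per unit): all 8 → value 68, running total 212.00
- C (47/33 per unit): 9 of 33 → value 9×47/33 = 12.8182, running total 224.82
Total 224.82.

224.82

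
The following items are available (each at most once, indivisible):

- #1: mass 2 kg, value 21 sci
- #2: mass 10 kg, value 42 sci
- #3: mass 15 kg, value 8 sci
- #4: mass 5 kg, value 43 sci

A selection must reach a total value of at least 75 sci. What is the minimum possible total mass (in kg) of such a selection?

Subsets with value ≥ 75, sorted by total mass:
- #2+#4: mass 15, value 85
- #1+#2+#4: mass 17, value 106
Minimum mass: 15 kg.

15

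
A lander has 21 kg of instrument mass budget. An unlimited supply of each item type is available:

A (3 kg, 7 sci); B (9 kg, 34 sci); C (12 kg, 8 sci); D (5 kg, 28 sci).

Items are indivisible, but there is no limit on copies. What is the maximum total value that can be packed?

Best value-per-unit is D at 28/5, and filling with it alone uses mass 4×5=20. No mix of the others beats 4×28 = 112.

112 sci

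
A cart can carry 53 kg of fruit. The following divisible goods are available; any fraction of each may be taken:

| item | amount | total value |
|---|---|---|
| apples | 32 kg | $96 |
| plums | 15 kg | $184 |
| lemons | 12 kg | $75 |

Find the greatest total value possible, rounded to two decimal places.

Take in order of value per unit:
- plums (184/15 per unit): all 15 → value 184, running total 184.00
- lemons (75/12 per unit): all 12 → value 75, running total 259.00
- apples (96/32 per unit): 26 of 32 → value 26×96/32 = 78.0000, running total 337.00
Total 337.00.

337.00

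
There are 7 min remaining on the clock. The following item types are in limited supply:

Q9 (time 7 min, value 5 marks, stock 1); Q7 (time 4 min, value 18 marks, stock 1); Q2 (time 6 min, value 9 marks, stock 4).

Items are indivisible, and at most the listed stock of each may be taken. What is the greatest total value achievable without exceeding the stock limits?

Top feasible selections:
- 1×Q7: time 4, value 18
- 1×Q2: time 6, value 9
Best: 18 marks.

18 marks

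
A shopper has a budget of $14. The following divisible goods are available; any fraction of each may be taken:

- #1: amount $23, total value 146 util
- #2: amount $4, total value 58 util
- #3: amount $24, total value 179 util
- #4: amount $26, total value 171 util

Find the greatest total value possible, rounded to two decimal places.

Take in order of value per unit:
- #2 (58/4 per unit): all 4 → value 58, running total 58.00
- #3 (179/24 per unit): 10 of 24 → value 10×179/24 = 74.5833, running total 132.58
Total 132.58.

132.58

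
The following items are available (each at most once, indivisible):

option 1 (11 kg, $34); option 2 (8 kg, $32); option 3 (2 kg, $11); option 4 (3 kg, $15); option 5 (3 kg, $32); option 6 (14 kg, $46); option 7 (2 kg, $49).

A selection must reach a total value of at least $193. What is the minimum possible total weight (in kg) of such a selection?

Subsets with value ≥ 193, sorted by total weight:
- option 1+option 2+option 5+option 6+option 7: weight 38, value 193
- option 1+option 2+option 3+option 5+option 6+option 7: weight 40, value 204
- option 1+option 2+option 4+option 5+option 6+option 7: weight 41, value 208
Minimum weight: 38 kg.

38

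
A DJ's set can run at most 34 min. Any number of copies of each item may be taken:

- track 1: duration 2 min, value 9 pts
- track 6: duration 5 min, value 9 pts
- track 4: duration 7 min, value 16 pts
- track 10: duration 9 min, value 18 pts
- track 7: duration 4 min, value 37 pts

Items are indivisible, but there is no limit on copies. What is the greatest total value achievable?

Best value-per-unit is track 7 at 37/4; filling with it alone gives 8×37 = 296.
Optimal mix: 1×track 1 + 8×track 7 → duration 34, value 305.

305 pts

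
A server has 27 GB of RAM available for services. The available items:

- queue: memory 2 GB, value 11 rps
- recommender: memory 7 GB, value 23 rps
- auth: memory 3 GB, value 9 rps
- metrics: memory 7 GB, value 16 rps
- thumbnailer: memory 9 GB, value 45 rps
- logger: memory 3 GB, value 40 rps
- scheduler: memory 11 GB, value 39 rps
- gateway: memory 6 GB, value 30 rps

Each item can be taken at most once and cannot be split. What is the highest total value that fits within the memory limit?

149 rps

Check high-value combinations within 27 GB:
- queue+recommender+thumbnailer+logger+gateway: memory 2+7+9+3+6=27, value 11+23+45+40+30=149
- queue+metrics+thumbnailer+logger+gateway: memory 2+7+9+3+6=27, value 11+16+45+40+30=142
- recommender+thumbnailer+logger+gateway: memory 7+9+3+6=25, value 23+45+40+30=138
Best: 149 rps.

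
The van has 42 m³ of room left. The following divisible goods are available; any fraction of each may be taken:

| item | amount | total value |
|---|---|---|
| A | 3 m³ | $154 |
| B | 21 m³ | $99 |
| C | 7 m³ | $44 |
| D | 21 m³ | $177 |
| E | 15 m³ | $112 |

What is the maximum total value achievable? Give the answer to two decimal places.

Take in order of value per unit:
- A (154/3 per unit): all 3 → value 154, running total 154.00
- D (177/21 per unit): all 21 → value 177, running total 331.00
- E (112/15 per unit): all 15 → value 112, running total 443.00
- C (44/7 per unit): 3 of 7 → value 3×44/7 = 18.8571, running total 461.86
Total 461.86.

461.86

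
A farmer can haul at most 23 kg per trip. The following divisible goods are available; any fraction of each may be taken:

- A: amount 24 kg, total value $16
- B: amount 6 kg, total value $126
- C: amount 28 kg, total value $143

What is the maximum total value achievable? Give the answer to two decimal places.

Take in order of value per unit:
- B (126/6 per unit): all 6 → value 126, running total 126.00
- C (143/28 per unit): 17 of 28 → value 17×143/28 = 86.8214, running total 212.82
Total 212.82.

212.82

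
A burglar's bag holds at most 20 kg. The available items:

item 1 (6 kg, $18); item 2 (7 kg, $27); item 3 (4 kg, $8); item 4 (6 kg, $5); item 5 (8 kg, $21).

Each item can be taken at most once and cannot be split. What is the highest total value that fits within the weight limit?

Check high-value combinations within 20 kg:
- item 2+item 3+item 5: weight 7+4+8=19, value 27+8+21=56
- item 1+item 2+item 3: weight 6+7+4=17, value 18+27+8=53
- item 1+item 2+item 4: weight 6+7+6=19, value 18+27+5=50
Best: $56.

$56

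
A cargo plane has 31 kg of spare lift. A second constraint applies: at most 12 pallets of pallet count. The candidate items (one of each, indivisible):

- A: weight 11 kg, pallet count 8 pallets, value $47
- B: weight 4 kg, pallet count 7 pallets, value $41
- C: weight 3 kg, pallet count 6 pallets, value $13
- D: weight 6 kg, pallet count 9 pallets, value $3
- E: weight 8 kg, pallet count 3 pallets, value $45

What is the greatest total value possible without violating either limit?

Feasible sets respecting both limits:
- A+E: weight 19, pallet count 11, value 92
- B+E: weight 12, pallet count 10, value 86
- C+E: weight 11, pallet count 9, value 58
Best: $92.

$92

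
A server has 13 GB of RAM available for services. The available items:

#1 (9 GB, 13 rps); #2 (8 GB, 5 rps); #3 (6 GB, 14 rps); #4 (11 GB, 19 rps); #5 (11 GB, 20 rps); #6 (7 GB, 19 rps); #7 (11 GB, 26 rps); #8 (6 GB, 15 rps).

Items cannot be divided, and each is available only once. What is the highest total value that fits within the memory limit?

34 rps

Check high-value combinations within 13 GB:
- #6+#8: memory 7+6=13, value 19+15=34
- #3+#6: memory 6+7=13, value 14+19=33
- #3+#8: memory 6+6=12, value 14+15=29
- #7: memory 11, value 26
Best: 34 rps.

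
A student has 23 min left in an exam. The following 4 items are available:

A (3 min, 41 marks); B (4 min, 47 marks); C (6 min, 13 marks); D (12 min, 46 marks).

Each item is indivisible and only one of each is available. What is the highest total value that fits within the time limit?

Check high-value combinations within 23 min:
- A+B+D: time 3+4+12=19, value 41+47+46=134
- B+C+D: time 4+6+12=22, value 47+13+46=106
- A+B+C: time 3+4+6=13, value 41+47+13=101
Best: 134 marks.

134 marks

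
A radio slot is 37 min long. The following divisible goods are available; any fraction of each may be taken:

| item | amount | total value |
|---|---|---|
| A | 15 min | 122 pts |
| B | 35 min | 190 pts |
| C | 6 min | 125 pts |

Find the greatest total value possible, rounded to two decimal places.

Take in order of value per unit:
- C (125/6 per unit): all 6 → value 125, running total 125.00
- A (122/15 per unit): all 15 → value 122, running total 247.00
- B (190/35 per unit): 16 of 35 → value 16×190/35 = 86.8571, running total 333.86
Total 333.86.

333.86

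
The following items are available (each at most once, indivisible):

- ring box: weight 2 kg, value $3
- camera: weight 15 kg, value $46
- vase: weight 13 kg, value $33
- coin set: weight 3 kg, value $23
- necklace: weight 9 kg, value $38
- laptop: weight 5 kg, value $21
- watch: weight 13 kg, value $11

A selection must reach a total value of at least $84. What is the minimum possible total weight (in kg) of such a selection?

Subsets with value ≥ 84, sorted by total weight:
- ring box+coin set+necklace+laptop: weight 19, value 85
- camera+coin set+laptop: weight 23, value 90
Minimum weight: 19 kg.

19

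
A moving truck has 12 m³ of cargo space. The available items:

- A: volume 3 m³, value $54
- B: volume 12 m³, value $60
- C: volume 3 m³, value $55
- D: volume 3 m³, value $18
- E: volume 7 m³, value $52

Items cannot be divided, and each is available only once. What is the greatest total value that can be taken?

$127

This is a 0/1 knapsack; check combinations near the capacity.
- A+C+D: volume 3+3+3=9, value 54+55+18=127
- A+C: volume 3+3=6, value 54+55=109
- C+E: volume 3+7=10, value 55+52=107
Best: $127.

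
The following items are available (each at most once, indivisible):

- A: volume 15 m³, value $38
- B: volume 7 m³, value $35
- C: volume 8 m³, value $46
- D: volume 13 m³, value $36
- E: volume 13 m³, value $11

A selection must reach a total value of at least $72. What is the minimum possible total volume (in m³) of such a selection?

15

Subsets with value ≥ 72, sorted by total volume:
- B+C: volume 15, value 81
- C+D: volume 21, value 82
Minimum volume: 15 m³.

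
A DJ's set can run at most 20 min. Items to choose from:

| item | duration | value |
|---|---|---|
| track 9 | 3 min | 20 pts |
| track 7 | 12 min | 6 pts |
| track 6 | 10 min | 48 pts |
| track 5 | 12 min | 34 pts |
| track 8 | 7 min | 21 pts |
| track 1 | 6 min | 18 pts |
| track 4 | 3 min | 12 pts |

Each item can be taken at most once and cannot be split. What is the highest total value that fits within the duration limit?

89 pts

This is a 0/1 knapsack; check combinations near the capacity.
- track 9+track 6+track 8: duration 3+10+7=20, value 20+48+21=89
- track 9+track 6+track 1: duration 3+10+6=19, value 20+48+18=86
- track 6+track 8+track 4: duration 10+7+3=20, value 48+21+12=81
Best: 89 pts.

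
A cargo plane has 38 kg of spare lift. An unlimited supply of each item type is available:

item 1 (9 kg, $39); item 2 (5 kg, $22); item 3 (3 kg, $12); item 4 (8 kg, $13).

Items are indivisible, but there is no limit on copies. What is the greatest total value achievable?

$166

Best value-per-unit is item 2 at 22/5; filling with it alone gives 7×22 = 154.
Optimal mix: 2×item 1 + 4×item 2 → weight 38, value 166.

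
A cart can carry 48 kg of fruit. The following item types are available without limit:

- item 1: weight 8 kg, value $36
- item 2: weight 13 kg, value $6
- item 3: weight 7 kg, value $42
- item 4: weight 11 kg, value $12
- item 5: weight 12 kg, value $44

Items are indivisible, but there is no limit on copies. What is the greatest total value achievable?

Best value-per-unit is item 3 at 42/7; filling with it alone gives 6×42 = 252.
Optimal mix: 5×item 3 + 1×item 5 → weight 47, value 254.

$254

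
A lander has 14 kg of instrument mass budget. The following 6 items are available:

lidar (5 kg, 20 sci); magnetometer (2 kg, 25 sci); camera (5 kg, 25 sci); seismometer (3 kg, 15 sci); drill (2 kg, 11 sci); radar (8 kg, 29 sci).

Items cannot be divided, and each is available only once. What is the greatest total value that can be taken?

81 sci

This is a 0/1 knapsack; check combinations near the capacity.
- lidar+magnetometer+camera+drill: mass 5+2+5+2=14, value 20+25+25+11=81
- magnetometer+camera+seismometer+drill: mass 2+5+3+2=12, value 25+25+15+11=76
- lidar+magnetometer+seismometer+drill: mass 5+2+3+2=12, value 20+25+15+11=71
Best: 81 sci.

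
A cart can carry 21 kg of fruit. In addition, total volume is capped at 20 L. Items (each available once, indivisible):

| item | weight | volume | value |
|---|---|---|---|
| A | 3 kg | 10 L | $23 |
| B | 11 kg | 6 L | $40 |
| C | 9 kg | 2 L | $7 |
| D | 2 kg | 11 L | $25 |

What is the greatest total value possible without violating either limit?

$65

Feasible sets respecting both limits:
- B+D: weight 13, volume 17, value 65
- A+B: weight 14, volume 16, value 63
- B+C: weight 20, volume 8, value 47
Best: $65.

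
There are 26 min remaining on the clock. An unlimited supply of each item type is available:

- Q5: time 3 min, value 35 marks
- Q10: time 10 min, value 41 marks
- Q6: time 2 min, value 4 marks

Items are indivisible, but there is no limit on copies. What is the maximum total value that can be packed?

Best value-per-unit is Q5 at 35/3; filling with it alone gives 8×35 = 280.
Optimal mix: 8×Q5 + 1×Q6 → time 26, value 284.

284 marks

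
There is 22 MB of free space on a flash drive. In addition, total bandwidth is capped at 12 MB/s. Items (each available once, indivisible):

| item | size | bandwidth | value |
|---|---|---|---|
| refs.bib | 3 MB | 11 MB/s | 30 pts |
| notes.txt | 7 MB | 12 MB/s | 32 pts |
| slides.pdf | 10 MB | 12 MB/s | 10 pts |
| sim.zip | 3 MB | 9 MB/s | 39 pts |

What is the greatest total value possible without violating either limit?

Feasible sets respecting both limits:
- sim.zip: size 3, bandwidth 9, value 39
- notes.txt: size 7, bandwidth 12, value 32
- refs.bib: size 3, bandwidth 11, value 30
Best: 39 pts.

39 pts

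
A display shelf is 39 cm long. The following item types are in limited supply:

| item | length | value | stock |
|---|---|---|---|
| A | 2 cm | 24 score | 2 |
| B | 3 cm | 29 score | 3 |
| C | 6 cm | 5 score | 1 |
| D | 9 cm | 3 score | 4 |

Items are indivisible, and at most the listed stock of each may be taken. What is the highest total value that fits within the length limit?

Best selections within length 39 and stock limits:
- 2×A + 3×B + 1×C + 2×D: length 37, value 146
- 2×A + 3×B + 1×C + 1×D: length 28, value 143
- 2×A + 3×B + 2×D: length 31, value 141
- 2×A + 3×B + 1×C: length 19, value 140
Best: 146 score.

146 score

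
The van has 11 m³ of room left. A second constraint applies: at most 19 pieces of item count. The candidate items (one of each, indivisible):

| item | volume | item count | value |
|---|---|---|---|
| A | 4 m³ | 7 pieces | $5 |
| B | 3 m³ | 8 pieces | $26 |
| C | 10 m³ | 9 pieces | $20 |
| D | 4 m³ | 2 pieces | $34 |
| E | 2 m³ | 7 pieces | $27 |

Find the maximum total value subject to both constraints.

Feasible sets respecting both limits:
- B+D+E: volume 9, item count 17, value 87
- A+D+E: volume 10, item count 16, value 66
- A+B+D: volume 11, item count 17, value 65
- D+E: volume 6, item count 9, value 61
Best: $87.

$87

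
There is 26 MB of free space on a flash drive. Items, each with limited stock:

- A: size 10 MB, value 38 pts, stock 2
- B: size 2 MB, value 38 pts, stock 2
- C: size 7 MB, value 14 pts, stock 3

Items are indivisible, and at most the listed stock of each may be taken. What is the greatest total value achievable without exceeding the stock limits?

152 pts

Top feasible selections:
- 2×A + 2×B: size 24, value 152
- 1×A + 2×B + 1×C: size 21, value 128
- 2×B + 3×C: size 25, value 118
- 1×A + 2×B: size 14, value 114
Best: 152 pts.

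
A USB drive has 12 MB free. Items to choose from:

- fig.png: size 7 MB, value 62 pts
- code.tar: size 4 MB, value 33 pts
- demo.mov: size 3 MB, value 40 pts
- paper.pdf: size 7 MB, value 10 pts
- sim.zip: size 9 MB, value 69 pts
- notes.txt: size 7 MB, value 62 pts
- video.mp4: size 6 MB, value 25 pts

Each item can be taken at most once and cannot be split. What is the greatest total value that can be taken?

109 pts

Check high-value combinations within 12 MB:
- demo.mov+sim.zip: size 3+9=12, value 40+69=109
- fig.png+demo.mov: size 7+3=10, value 62+40=102
- demo.mov+notes.txt: size 3+7=10, value 40+62=102
- fig.png+code.tar: size 7+4=11, value 62+33=95
- code.tar+notes.txt: size 4+7=11, value 33+62=95
Best: 109 pts.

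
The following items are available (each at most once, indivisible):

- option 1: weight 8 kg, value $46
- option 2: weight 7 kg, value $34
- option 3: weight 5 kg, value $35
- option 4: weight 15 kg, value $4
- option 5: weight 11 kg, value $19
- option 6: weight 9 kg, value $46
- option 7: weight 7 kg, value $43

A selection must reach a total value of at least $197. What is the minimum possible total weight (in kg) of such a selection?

36

Subsets with value ≥ 197, sorted by total weight:
- option 1+option 2+option 3+option 6+option 7: weight 36, value 204
- option 1+option 2+option 3+option 5+option 6+option 7: weight 47, value 223
- option 1+option 2+option 3+option 4+option 6+option 7: weight 51, value 208
- option 1+option 2+option 3+option 4+option 5+option 6+option 7: weight 62, value 227
Minimum weight: 36 kg.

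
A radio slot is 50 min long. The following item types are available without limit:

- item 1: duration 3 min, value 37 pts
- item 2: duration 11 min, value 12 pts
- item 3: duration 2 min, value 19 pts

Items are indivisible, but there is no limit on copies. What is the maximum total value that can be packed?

Best value-per-unit is item 1 at 37/3; filling with it alone gives 16×37 = 592.
Optimal mix: 16×item 1 + 1×item 3 → duration 50, value 611.

611 pts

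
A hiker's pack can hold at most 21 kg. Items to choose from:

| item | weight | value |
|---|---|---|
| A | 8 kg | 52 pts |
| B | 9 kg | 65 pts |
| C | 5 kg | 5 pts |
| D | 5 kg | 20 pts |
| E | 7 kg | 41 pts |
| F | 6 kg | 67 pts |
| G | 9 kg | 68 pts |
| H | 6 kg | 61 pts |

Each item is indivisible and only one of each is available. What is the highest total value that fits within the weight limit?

This is a 0/1 knapsack; check combinations near the capacity.
- F+G+H: weight 6+9+6=21, value 67+68+61=196
- B+F+H: weight 9+6+6=21, value 65+67+61=193
- A+F+H: weight 8+6+6=20, value 52+67+61=180
- E+F+H: weight 7+6+6=19, value 41+67+61=169
- A+E+F: weight 8+7+6=21, value 52+41+67=160
Best: 196 pts.

196 pts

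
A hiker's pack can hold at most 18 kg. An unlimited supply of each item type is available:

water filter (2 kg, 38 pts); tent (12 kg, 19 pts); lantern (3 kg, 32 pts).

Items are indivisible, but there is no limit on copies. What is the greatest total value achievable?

342 pts

Best value-per-unit is water filter at 38/2, and filling with it alone uses weight 9×2=18. No mix of the others beats 9×38 = 342.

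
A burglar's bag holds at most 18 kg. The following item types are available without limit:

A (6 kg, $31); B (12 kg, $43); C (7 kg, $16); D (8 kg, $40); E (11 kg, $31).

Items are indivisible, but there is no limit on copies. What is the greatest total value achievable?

Best value-per-unit is A at 31/6, and filling with it alone uses weight 3×6=18. No mix of the others beats 3×31 = 93.

$93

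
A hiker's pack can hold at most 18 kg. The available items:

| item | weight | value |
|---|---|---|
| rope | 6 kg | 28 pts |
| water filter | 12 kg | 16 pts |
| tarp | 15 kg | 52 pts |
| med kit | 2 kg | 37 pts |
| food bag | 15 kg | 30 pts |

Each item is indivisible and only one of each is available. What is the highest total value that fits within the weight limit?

89 pts

Check high-value combinations within 18 kg:
- tarp+med kit: weight 15+2=17, value 52+37=89
- med kit+food bag: weight 2+15=17, value 37+30=67
- rope+med kit: weight 6+2=8, value 28+37=65
Best: 89 pts.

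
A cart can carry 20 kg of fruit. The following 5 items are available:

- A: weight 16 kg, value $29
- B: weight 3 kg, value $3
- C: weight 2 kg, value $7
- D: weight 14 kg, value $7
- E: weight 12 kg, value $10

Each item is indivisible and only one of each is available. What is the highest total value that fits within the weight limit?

$36

Check high-value combinations within 20 kg:
- A+C: weight 16+2=18, value 29+7=36
- A+B: weight 16+3=19, value 29+3=32
- A: weight 16, value 29
- B+C+E: weight 3+2+12=17, value 3+7+10=20
- C+E: weight 2+12=14, value 7+10=17
Best: $36.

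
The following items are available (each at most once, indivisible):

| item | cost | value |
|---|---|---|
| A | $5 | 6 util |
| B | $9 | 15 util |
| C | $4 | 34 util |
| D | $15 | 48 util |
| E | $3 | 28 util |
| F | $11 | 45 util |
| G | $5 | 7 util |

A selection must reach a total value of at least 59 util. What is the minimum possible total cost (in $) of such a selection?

7

Subsets with value ≥ 59, sorted by total cost:
- C+E: cost 7, value 62
- C+E+G: cost 12, value 69
- A+C+E: cost 12, value 68
Minimum cost: 7 $.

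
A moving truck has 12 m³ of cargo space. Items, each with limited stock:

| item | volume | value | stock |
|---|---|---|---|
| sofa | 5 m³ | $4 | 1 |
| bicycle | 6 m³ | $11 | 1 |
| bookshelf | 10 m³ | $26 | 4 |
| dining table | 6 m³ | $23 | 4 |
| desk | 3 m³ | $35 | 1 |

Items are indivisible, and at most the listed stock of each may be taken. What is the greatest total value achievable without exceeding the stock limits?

$58

Best selections within volume 12 and stock limits:
- 1×dining table + 1×desk: volume 9, value 58
- 1×bicycle + 1×desk: volume 9, value 46
Best: $58.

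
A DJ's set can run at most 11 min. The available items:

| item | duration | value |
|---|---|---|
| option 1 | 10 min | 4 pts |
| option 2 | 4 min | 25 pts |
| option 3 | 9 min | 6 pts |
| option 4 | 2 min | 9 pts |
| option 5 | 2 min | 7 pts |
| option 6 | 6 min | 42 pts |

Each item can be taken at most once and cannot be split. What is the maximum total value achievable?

Check high-value combinations within 11 min:
- option 2+option 6: duration 4+6=10, value 25+42=67
- option 4+option 5+option 6: duration 2+2+6=10, value 9+7+42=58
- option 4+option 6: duration 2+6=8, value 9+42=51
- option 5+option 6: duration 2+6=8, value 7+42=49
Best: 67 pts.

67 pts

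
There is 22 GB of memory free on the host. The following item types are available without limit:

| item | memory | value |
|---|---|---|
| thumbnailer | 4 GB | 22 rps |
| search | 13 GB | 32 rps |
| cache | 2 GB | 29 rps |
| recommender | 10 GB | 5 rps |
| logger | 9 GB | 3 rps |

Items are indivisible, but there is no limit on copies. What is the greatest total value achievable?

319 rps

Best value-per-unit is cache at 29/2, and filling with it alone uses memory 11×2=22. No mix of the others beats 11×29 = 319.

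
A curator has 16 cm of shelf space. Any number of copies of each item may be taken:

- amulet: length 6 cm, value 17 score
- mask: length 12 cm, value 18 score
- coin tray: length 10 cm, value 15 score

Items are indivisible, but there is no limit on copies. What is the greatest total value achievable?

Best value-per-unit is amulet at 17/6, and filling with it alone uses length 2×6=12. No mix of the others beats 2×17 = 34.

34 score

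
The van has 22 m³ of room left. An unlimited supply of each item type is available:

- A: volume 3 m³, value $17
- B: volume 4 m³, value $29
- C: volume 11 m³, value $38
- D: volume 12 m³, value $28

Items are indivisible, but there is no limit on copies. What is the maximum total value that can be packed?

Best value-per-unit is B at 29/4; filling with it alone gives 5×29 = 145.
Optimal mix: 2×A + 4×B → volume 22, value 150.

$150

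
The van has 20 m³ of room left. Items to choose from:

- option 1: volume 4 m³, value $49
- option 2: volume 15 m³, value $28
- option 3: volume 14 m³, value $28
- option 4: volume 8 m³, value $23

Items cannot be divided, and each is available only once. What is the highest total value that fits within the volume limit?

Check high-value combinations within 20 m³:
- option 1+option 3: volume 4+14=18, value 49+28=77
- option 1+option 2: volume 4+15=19, value 49+28=77
- option 1+option 4: volume 4+8=12, value 49+23=72
- option 1: volume 4, value 49
Best: $77.

$77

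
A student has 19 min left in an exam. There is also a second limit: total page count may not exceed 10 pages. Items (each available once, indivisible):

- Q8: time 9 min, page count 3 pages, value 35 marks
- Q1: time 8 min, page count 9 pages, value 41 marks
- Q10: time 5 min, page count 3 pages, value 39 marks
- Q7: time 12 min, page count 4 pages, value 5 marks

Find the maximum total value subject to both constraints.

Feasible sets respecting both limits:
- Q8+Q10: time 14, page count 6, value 74
- Q10+Q7: time 17, page count 7, value 44
- Q1: time 8, page count 9, value 41
Best: 74 marks.

74 marks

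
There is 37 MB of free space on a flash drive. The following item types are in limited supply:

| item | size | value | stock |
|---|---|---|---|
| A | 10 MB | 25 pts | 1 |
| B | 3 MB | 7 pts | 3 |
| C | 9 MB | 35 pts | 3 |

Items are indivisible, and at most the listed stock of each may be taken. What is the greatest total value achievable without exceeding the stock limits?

Top feasible selections:
- 1×A + 3×C: size 37, value 130
- 3×B + 3×C: size 36, value 126
- 2×B + 3×C: size 33, value 119
- 1×A + 3×B + 2×C: size 37, value 116
Best: 130 pts.

130 pts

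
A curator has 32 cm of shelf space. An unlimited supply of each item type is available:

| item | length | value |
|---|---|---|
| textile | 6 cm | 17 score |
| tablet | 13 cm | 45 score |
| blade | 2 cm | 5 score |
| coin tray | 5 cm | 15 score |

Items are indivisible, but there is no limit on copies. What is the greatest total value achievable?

Best value-per-unit is tablet at 45/13; filling with it alone gives 2×45 = 90.
Optimal mix: 1×textile + 2×tablet → length 32, value 107.

107 score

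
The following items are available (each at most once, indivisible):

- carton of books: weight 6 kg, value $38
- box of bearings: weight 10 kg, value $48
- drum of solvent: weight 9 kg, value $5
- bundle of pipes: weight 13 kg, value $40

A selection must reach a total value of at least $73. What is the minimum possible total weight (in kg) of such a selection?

16

Subsets with value ≥ 73, sorted by total weight:
- carton of books+box of bearings: weight 16, value 86
- carton of books+bundle of pipes: weight 19, value 78
- box of bearings+bundle of pipes: weight 23, value 88
Minimum weight: 16 kg.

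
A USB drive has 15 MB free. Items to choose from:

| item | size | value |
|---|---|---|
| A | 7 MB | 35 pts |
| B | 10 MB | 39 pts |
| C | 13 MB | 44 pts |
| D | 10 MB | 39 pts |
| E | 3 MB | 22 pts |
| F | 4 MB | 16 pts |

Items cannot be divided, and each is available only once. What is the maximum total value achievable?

Check high-value combinations within 15 MB:
- A+E+F: size 7+3+4=14, value 35+22+16=73
- B+E: size 10+3=13, value 39+22=61
- D+E: size 10+3=13, value 39+22=61
Best: 73 pts.

73 pts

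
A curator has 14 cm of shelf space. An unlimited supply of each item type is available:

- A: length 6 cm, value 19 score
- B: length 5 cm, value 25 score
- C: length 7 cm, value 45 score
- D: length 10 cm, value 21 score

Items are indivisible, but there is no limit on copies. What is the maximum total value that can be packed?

Best value-per-unit is C at 45/7, and filling with it alone uses length 2×7=14. No mix of the others beats 2×45 = 90.

90 score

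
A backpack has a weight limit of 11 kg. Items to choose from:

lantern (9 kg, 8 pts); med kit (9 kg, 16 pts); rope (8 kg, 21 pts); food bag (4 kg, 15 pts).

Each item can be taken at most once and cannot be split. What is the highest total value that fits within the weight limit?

21 pts

Check high-value combinations within 11 kg:
- rope: weight 8, value 21
- med kit: weight 9, value 16
- food bag: weight 4, value 15
- lantern: weight 9, value 8
Best: 21 pts.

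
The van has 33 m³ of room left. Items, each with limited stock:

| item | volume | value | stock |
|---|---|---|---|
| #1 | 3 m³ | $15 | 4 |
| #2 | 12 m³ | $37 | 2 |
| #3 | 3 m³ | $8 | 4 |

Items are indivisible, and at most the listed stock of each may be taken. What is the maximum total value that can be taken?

$121

Best selections within volume 33 and stock limits:
- 4×#1 + 1×#2 + 3×#3: volume 33, value 121
- 3×#1 + 2×#2: volume 33, value 119
- 3×#1 + 1×#2 + 4×#3: volume 33, value 114
Best: $121.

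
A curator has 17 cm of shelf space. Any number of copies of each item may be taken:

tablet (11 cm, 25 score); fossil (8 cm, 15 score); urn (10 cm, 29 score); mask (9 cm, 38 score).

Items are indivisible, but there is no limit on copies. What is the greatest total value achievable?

53 score

Best value-per-unit is mask at 38/9; filling with it alone gives 1×38 = 38.
Optimal mix: 1×fossil + 1×mask → length 17, value 53.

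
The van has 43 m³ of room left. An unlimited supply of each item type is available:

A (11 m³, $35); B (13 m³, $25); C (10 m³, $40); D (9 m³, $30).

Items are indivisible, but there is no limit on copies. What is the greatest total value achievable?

$160

Best value-per-unit is C at 40/10, and filling with it alone uses volume 4×10=40. No mix of the others beats 4×40 = 160.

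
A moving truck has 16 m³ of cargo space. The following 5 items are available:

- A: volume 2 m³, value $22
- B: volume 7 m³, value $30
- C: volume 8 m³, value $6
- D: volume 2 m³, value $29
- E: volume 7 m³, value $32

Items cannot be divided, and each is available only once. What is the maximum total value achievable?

Check high-value combinations within 16 m³:
- B+D+E: volume 7+2+7=16, value 30+29+32=91
- A+B+E: volume 2+7+7=16, value 22+30+32=84
- A+D+E: volume 2+2+7=11, value 22+29+32=83
Best: $91.

$91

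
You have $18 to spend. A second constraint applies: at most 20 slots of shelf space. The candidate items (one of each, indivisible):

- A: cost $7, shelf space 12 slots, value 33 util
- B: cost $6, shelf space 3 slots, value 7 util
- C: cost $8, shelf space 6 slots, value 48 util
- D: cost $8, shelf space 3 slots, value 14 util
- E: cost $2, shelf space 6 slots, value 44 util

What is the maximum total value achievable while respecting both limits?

Feasible sets respecting both limits:
- C+D+E: cost 18, shelf space 15, value 106
- B+C+E: cost 16, shelf space 15, value 99
- C+E: cost 10, shelf space 12, value 92
Best: 106 util.

106 util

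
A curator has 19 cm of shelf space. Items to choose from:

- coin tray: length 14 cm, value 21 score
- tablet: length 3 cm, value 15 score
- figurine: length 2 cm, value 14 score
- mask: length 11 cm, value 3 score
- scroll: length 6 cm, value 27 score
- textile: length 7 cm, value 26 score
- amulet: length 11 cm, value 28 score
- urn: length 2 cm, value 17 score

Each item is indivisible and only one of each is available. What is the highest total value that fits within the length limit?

Check high-value combinations within 19 cm:
- tablet+scroll+textile+urn: length 3+6+7+2=18, value 15+27+26+17=85
- figurine+scroll+textile+urn: length 2+6+7+2=17, value 14+27+26+17=84
- tablet+figurine+scroll+textile: length 3+2+6+7=18, value 15+14+27+26=82
Best: 85 score.

85 score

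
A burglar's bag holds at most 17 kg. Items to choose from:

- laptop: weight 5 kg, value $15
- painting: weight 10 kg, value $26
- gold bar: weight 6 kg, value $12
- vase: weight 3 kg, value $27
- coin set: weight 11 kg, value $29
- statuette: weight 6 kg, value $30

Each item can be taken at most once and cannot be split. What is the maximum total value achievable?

$72

This is a 0/1 knapsack; check combinations near the capacity.
- laptop+vase+statuette: weight 5+3+6=14, value 15+27+30=72
- gold bar+vase+statuette: weight 6+3+6=15, value 12+27+30=69
- coin set+statuette: weight 11+6=17, value 29+30=59
Best: $72.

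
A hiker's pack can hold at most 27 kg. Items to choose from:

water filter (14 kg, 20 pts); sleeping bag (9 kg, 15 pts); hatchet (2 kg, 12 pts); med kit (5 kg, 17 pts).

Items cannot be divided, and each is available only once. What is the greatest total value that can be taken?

49 pts

Check high-value combinations within 27 kg:
- water filter+hatchet+med kit: weight 14+2+5=21, value 20+12+17=49
- water filter+sleeping bag+hatchet: weight 14+9+2=25, value 20+15+12=47
- sleeping bag+hatchet+med kit: weight 9+2+5=16, value 15+12+17=44
- water filter+med kit: weight 14+5=19, value 20+17=37
- water filter+sleeping bag: weight 14+9=23, value 20+15=35
Best: 49 pts.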